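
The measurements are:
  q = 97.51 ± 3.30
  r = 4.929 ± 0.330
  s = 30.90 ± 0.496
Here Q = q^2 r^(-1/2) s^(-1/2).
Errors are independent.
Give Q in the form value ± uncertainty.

Each factor contributes (exponent × relative error)² to (δQ/Q)²:
  (2·δq/q)² = (2×0.0338)² = 0.00458;  (−½·δr/r)² = (-0.5×0.0670)² = 0.00112;  (−½·δs/s)² = (-0.5×0.0161)² = 6.44e-05
δQ/Q = √(0.00577) = 0.0759
Q = 770.4, so δQ = 0.0759 × 770.4 = 58.5.

770.4 ± 58.5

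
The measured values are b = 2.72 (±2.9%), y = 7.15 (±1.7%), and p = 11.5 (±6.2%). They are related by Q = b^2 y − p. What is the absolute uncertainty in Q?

3.28

Let w = b^2·y = 52.9. δw/w = √((2·δb/b)² + (1·δy/y)²) = √(0.00336 + 0.000289) = 0.0604, so δw = 3.20.
Q = w − p: δQ = √(δw² + δp²) = √(10.2 + 0.508) = 3.28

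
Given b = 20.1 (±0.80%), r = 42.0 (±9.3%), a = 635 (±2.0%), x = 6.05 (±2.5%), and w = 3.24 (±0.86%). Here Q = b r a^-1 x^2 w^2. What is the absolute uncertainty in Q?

Q is a product of powers, so relative uncertainties combine in quadrature:
  (1·δb/b)² = (1×0.00800)² = 6.4e-05;  (1·δr/r)² = (1×0.0930)² = 0.00865;  (-1·δa/a)² = (-1×0.0200)² = 0.000400;  (2·δx/x)² = (2×0.0250)² = 0.00250;  (2·δw/w)² = (2×0.00860)² = 0.000296
δQ/Q = √(0.0119) = 0.109
Q = 511, so δQ = 0.109 × 511 = 55.7.

55.7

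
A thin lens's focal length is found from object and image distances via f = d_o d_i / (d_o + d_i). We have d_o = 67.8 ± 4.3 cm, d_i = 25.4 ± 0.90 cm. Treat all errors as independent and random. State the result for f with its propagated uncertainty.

18.5 ± 0.573 cm

∂f/∂d_o = (d_i/(d_o+d_i))² = 0.0743;  ∂f/∂d_i = (d_o/(d_o+d_i))² = 0.529
δf = √((∂f/∂d_o · δd_o)² + (∂f/∂d_i · δd_i)²) = √(0.102 + 0.227) = 0.573 cm
f = 18.5 cm.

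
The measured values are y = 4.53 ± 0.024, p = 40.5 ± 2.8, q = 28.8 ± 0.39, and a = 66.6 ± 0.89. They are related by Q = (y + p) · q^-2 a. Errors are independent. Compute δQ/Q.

0.0691

Let u = y + p = 45.0. δu = √(δy² + δp²) = √(0.000576 + 7.84) = 2.80, so δu/u = 0.0622.
Q is then a monomial in u, q, a:
δQ/Q = √((δu/u)² + (-2·δq/q)² + (1·δa/a)²) = √(0.00387 + 0.000734 + 0.000179) = 0.0691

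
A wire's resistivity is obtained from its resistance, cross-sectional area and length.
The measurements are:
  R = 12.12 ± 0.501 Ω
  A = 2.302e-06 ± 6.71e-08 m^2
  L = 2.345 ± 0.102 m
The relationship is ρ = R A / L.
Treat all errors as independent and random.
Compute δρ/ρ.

Products/powers → add relative errors in quadrature, weighted by exponent:
  (1·δR/R)² = (1×0.0413)² = 0.00171;  (1·δA/A)² = (1×0.0291)² = 0.000850;  (-1·δL/L)² = (-1×0.0435)² = 0.00189
δρ/ρ = √(0.00445) = 0.0667

0.0667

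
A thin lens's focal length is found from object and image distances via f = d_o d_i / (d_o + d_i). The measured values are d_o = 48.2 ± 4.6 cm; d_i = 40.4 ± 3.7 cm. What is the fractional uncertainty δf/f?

∂f/∂d_o = (d_i/(d_o+d_i))² = 0.208;  ∂f/∂d_i = (d_o/(d_o+d_i))² = 0.296
δf = √((∂f/∂d_o · δd_o)² + (∂f/∂d_i · δd_i)²) = √(0.915 + 1.20) = 1.45 cm
f = 22.0 cm, so δf/f = 1.45/22.0 = 0.0662.

0.0662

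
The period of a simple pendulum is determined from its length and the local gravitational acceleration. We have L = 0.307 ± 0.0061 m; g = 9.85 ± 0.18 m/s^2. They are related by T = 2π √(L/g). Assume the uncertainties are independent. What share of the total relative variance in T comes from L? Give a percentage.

54.2%

(δT/T)² = (½·δL/L)² + (−½·δg/g)²
  L term: (0.5×0.0199)² = 9.87e-05
  g term: (-0.5×0.0183)² = 8.35e-05
Total = 0.000182. Share from L = 9.87e-05/0.000182 = 0.542.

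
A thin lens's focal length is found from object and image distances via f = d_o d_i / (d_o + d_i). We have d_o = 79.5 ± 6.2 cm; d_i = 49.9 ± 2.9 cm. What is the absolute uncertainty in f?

∂f/∂d_o = (d_i/(d_o+d_i))² = 0.149;  ∂f/∂d_i = (d_o/(d_o+d_i))² = 0.377
δf = √((∂f/∂d_o · δd_o)² + (∂f/∂d_i · δd_i)²) = √(0.850 + 1.20) = 1.43 cm

1.43 cm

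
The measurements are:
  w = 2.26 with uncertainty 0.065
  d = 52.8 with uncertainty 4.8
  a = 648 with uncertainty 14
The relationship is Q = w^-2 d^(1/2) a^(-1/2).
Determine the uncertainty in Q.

0.00414

Q is a product of powers, so relative uncertainties combine in quadrature:
  (-2·δw/w)² = (-2×0.0288)² = 0.00331;  (½·δd/d)² = (0.5×0.0909)² = 0.00207;  (−½·δa/a)² = (-0.5×0.0216)² = 0.000117
δQ/Q = √(0.00549) = 0.0741
Q = 0.0559, so δQ = 0.0741 × 0.0559 = 0.00414.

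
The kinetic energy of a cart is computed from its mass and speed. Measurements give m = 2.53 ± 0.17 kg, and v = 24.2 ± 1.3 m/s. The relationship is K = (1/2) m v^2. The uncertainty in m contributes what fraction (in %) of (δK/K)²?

(δK/K)² = (1·δm/m)² + (2·δv/v)²
  m term: (1×0.0672)² = 0.00451
  v term: (2×0.0537)² = 0.0115
Total = 0.0161. Share from m = 0.00451/0.0161 = 0.281.

28.1%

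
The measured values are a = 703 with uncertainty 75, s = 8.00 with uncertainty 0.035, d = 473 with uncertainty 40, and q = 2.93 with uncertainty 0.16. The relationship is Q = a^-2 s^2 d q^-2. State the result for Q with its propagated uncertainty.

Products/powers → add relative errors in quadrature, weighted by exponent:
  (-2·δa/a)² = (-2×0.107)² = 0.0455;  (2·δs/s)² = (2×0.00438)² = 7.66e-05;  (1·δd/d)² = (1×0.0846)² = 0.00715;  (-2·δq/q)² = (-2×0.0546)² = 0.0119
δQ/Q = √(0.0647) = 0.254
Q = 0.00714, so δQ = 0.254 × 0.00714 = 0.00181.

0.00714 ± 0.00181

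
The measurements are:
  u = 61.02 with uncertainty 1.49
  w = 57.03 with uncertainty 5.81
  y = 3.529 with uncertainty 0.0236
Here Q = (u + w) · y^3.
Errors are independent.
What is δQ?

283

Let h = u + w = 118.1. δh = √(δu² + δw²) = √(2.22 + 33.8) = 6.00, so δh/h = 0.0508.
Q is then a monomial in h, y:
δQ/Q = √((δh/h)² + (3·δy/y)²) = √(0.00258 + 0.000402) = 0.0546
Q = 5188, so δQ = 0.0546 × 5188 = 283.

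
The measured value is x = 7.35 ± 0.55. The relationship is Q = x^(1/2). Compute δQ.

0.101

Q is a product of powers, so relative uncertainties combine in quadrature:
  (½·δx/x)² = (0.5×0.0748)² = 0.00140
δQ/Q = √(0.00140) = 0.0374
Q = 2.71, so δQ = 0.0374 × 2.71 = 0.101.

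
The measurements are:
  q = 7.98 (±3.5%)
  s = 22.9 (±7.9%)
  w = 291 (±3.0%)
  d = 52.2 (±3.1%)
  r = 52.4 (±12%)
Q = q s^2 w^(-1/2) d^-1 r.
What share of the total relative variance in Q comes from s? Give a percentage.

(δQ/Q)² = (1·δq/q)² + (2·δs/s)² + (−½·δw/w)² + (-1·δd/d)² + (1·δr/r)²
  q term: (1×0.0350)² = 0.00123
  s term: (2×0.0790)² = 0.0250
  w term: (-0.5×0.0300)² = 0.000225
  d term: (-1×0.0310)² = 0.000961
  r term: (1×0.120)² = 0.0144
Total = 0.0418. Share from s = 0.0250/0.0418 = 0.598.

59.8%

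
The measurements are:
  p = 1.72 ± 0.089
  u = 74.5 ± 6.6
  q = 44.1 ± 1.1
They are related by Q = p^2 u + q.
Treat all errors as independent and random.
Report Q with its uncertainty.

Let w = p^2·u = 220. δw/w = √((2·δp/p)² + (1·δu/u)²) = √(0.0107 + 0.00785) = 0.136, so δw = 30.0.
Q = w + q: δQ = √(δw² + δq²) = √(901 + 1.21) = 30.0
Q = 265.

265 ± 30.0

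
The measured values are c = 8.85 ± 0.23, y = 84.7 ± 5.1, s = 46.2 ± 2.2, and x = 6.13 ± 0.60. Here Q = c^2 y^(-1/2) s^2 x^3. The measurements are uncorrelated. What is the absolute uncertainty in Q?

1.32e+06

Q is a product of powers, so relative uncertainties combine in quadrature:
  (2·δc/c)² = (2×0.0260)² = 0.00270;  (−½·δy/y)² = (-0.5×0.0602)² = 0.000906;  (2·δs/s)² = (2×0.0476)² = 0.00907;  (3·δx/x)² = (3×0.0979)² = 0.0862
δQ/Q = √(0.0989) = 0.314
Q = 4.18e+06, so δQ = 0.314 × 4.18e+06 = 1.32e+06.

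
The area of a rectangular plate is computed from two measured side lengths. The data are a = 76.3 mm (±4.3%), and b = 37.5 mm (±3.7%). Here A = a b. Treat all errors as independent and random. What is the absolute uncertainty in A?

Since A is a product/quotient, work with relative uncertainties:
  (1·δa/a)² = (1×0.0430)² = 0.00185;  (1·δb/b)² = (1×0.0370)² = 0.00137
δA/A = √(0.00322) = 0.0567
A = 2860 mm^2, so δA = 0.0567 × 2860 = 162 mm^2.

162 mm^2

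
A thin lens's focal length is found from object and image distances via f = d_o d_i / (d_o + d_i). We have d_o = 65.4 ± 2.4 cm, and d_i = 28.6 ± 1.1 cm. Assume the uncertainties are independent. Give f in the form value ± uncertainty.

∂f/∂d_o = (d_i/(d_o+d_i))² = 0.0926;  ∂f/∂d_i = (d_o/(d_o+d_i))² = 0.484
δf = √((∂f/∂d_o · δd_o)² + (∂f/∂d_i · δd_i)²) = √(0.0494 + 0.284) = 0.577 cm
f = 19.9 cm.

19.9 ± 0.577 cm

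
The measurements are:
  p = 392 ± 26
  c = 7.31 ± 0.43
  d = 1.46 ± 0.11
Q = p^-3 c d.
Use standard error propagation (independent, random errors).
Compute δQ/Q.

For a monomial Q ∝ p^-3, c, d, fractional errors add in quadrature:
  (-3·δp/p)² = (-3×0.0663)² = 0.0396;  (1·δc/c)² = (1×0.0588)² = 0.00346;  (1·δd/d)² = (1×0.0753)² = 0.00568
δQ/Q = √(0.0487) = 0.221

0.221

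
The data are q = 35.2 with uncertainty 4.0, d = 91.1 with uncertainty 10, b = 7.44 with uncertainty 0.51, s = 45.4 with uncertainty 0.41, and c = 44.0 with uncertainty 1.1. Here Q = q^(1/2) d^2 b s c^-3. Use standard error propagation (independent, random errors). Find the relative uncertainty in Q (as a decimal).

0.249

Products/powers → add relative errors in quadrature, weighted by exponent:
  (½·δq/q)² = (0.5×0.114)² = 0.00323;  (2·δd/d)² = (2×0.110)² = 0.0482;  (1·δb/b)² = (1×0.0685)² = 0.00470;  (1·δs/s)² = (1×0.00903)² = 8.16e-05;  (-3·δc/c)² = (-3×0.0250)² = 0.00563
δQ/Q = √(0.0618) = 0.249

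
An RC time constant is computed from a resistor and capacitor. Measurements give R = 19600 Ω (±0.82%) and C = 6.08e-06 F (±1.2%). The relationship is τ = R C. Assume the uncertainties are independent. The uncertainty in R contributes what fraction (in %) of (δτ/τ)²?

31.8%

(δτ/τ)² = (1·δR/R)² + (1·δC/C)²
  R term: (1×0.00820)² = 6.72e-05
  C term: (1×0.0120)² = 0.000144
Total = 0.000211. Share from R = 6.72e-05/0.000211 = 0.318.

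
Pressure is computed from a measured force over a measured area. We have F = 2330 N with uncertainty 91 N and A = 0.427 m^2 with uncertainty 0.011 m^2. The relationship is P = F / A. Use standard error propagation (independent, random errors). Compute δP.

Since P is a product/quotient, work with relative uncertainties:
  (1·δF/F)² = (1×0.0391)² = 0.00153;  (-1·δA/A)² = (-1×0.0258)² = 0.000664
δP/P = √(0.00219) = 0.0468
P = 5460 Pa, so δP = 0.0468 × 5460 = 255 Pa.

255 Pa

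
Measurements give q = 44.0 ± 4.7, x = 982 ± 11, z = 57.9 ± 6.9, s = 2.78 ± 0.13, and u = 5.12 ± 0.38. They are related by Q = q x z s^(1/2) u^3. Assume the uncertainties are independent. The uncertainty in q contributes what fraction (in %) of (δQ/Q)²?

(δQ/Q)² = (1·δq/q)² + (1·δx/x)² + (1·δz/z)² + (½·δs/s)² + (3·δu/u)²
  q term: (1×0.107)² = 0.0114
  x term: (1×0.0112)² = 0.000125
  z term: (1×0.119)² = 0.0142
  s term: (0.5×0.0468)² = 0.000547
  u term: (3×0.0742)² = 0.0496
Total = 0.0759. Share from q = 0.0114/0.0759 = 0.150.

15.0%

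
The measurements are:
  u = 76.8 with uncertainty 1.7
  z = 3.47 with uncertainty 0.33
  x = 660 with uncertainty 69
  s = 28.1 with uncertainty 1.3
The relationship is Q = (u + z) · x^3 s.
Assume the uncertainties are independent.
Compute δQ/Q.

Let w = u + z = 80.3. δw = √(δu² + δz²) = √(2.89 + 0.109) = 1.73, so δw/w = 0.0216.
Q is then a monomial in w, x, s:
δQ/Q = √((δw/w)² + (3·δx/x)² + (1·δs/s)²) = √(0.000465 + 0.0984 + 0.00214) = 0.318

0.318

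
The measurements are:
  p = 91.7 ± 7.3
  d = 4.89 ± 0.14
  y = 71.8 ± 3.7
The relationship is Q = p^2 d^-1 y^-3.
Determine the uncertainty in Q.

0.00104

Products/powers → add relative errors in quadrature, weighted by exponent:
  (2·δp/p)² = (2×0.0796)² = 0.0253;  (-1·δd/d)² = (-1×0.0286)² = 0.000820;  (-3·δy/y)² = (-3×0.0515)² = 0.0239
δQ/Q = √(0.0501) = 0.224
Q = 0.00465, so δQ = 0.224 × 0.00465 = 0.00104.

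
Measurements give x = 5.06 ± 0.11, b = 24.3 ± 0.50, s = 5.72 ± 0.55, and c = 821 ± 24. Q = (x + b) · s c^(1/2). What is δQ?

475

Let u = x + b = 29.4. δu = √(δx² + δb²) = √(0.0121 + 0.250) = 0.512, so δu/u = 0.0174.
Q is then a monomial in u, s, c:
δQ/Q = √((δu/u)² + (1·δs/s)² + (½·δc/c)²) = √(0.000304 + 0.00925 + 0.000214) = 0.0988
Q = 4810, so δQ = 0.0988 × 4810 = 475.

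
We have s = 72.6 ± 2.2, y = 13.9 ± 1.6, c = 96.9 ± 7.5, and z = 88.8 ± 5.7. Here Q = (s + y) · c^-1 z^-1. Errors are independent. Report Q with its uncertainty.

0.0101 ± 0.00106

Let u = s + y = 86.5. δu = √(δs² + δy²) = √(4.84 + 2.56) = 2.72, so δu/u = 0.0314.
Q is then a monomial in u, c, z:
δQ/Q = √((δu/u)² + (-1·δc/c)² + (-1·δz/z)²) = √(0.000989 + 0.00599 + 0.00412) = 0.105
Q = 0.0101, so δQ = 0.105 × 0.0101 = 0.00106.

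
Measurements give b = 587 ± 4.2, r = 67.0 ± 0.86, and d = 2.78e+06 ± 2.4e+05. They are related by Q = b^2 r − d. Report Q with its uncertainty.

Let p = b^2·r = 2.31e+07. δp/p = √((2·δb/b)² + (1·δr/r)²) = √(0.000205 + 0.000165) = 0.0192, so δp = 4.44e+05.
Q = p − d: δQ = √(δp² + δd²) = √(1.97e+11 + 5.76e+10) = 5.05e+05
Q = 2.03e+07.

(2.03 ± 0.0505) × 10^7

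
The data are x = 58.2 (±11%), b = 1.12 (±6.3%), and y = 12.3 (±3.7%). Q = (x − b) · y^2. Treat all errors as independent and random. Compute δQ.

1160

Let u = x − b = 57.1. δu = √(δx² + δb²) = √(41.0 + 0.00498) = 6.40, so δu/u = 0.112.
Q is then a monomial in u, y:
δQ/Q = √((δu/u)² + (2·δy/y)²) = √(0.0126 + 0.00548) = 0.134
Q = 8640, so δQ = 0.134 × 8640 = 1160.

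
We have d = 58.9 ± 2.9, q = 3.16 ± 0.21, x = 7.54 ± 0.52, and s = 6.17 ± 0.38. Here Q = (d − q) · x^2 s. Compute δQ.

Let u = d − q = 55.7. δu = √(δd² + δq²) = √(8.41 + 0.0441) = 2.91, so δu/u = 0.0522.
Q is then a monomial in u, x, s:
δQ/Q = √((δu/u)² + (2·δx/x)² + (1·δs/s)²) = √(0.00272 + 0.0190 + 0.00379) = 0.160
Q = 19600, so δQ = 0.160 × 19600 = 3120.

3120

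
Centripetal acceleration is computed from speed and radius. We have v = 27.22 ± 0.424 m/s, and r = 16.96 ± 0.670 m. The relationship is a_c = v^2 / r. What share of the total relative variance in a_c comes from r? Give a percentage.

61.7%

(δa_c/a_c)² = (2·δv/v)² + (-1·δr/r)²
  v term: (2×0.0156)² = 0.000971
  r term: (-1×0.0395)² = 0.00156
Total = 0.00253. Share from r = 0.00156/0.00253 = 0.617.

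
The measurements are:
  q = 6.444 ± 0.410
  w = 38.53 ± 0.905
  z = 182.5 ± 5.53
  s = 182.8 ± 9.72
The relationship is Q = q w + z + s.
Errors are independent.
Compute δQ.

20.2

Let p = q·w = 248.3. δp/p = √((1·δq/q)² + (1·δw/w)²) = √(0.00405 + 0.000552) = 0.0678, so δp = 16.8.
Q = p + z + s: δQ = √(δp² + δz² + δs²) = √(284 + 30.6 + 94.5) = 20.2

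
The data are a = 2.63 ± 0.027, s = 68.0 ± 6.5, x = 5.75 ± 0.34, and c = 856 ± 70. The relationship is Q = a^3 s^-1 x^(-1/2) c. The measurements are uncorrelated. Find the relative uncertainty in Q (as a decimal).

Since Q is a product/quotient, work with relative uncertainties:
  (3·δa/a)² = (3×0.0103)² = 0.000949;  (-1·δs/s)² = (-1×0.0956)² = 0.00914;  (−½·δx/x)² = (-0.5×0.0591)² = 0.000874;  (1·δc/c)² = (1×0.0818)² = 0.00669
δQ/Q = √(0.0176) = 0.133

0.133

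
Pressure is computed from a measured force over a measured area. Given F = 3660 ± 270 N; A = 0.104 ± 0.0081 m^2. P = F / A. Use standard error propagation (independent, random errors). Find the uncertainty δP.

Each factor contributes (exponent × relative error)² to (δP/P)²:
  (1·δF/F)² = (1×0.0738)² = 0.00544;  (-1·δA/A)² = (-1×0.0779)² = 0.00607
δP/P = √(0.0115) = 0.107
P = 35200 Pa, so δP = 0.107 × 35200 = 3780 Pa.

3780 Pa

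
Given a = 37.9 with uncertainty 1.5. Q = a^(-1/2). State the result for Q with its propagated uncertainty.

For a monomial Q ∝ a^(-1/2), fractional errors add in quadrature:
  (−½·δa/a)² = (-0.5×0.0396)² = 0.000392
δQ/Q = √(0.000392) = 0.0198
Q = 0.162, so δQ = 0.0198 × 0.162 = 0.00321.

0.162 ± 0.00321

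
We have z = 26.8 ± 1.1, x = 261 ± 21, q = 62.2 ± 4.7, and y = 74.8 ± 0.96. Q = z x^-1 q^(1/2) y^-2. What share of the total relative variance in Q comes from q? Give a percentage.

13.9%

(δQ/Q)² = (1·δz/z)² + (-1·δx/x)² + (½·δq/q)² + (-2·δy/y)²
  z term: (1×0.0410)² = 0.00168
  x term: (-1×0.0805)² = 0.00647
  q term: (0.5×0.0756)² = 0.00143
  y term: (-2×0.0128)² = 0.000659
Total = 0.0102. Share from q = 0.00143/0.0102 = 0.139.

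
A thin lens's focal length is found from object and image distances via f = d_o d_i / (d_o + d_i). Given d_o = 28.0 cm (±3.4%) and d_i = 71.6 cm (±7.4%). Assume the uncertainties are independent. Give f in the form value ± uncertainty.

∂f/∂d_o = (d_i/(d_o+d_i))² = 0.517;  ∂f/∂d_i = (d_o/(d_o+d_i))² = 0.0790
δf = √((∂f/∂d_o · δd_o)² + (∂f/∂d_i · δd_i)²) = √(0.242 + 0.175) = 0.646 cm
f = 20.1 cm.

20.1 ± 0.646 cm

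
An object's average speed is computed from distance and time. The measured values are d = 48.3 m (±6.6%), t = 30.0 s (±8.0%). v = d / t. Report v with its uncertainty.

1.61 ± 0.167 m/s

For a monomial v ∝ d, t^-1, fractional errors add in quadrature:
  (1·δd/d)² = (1×0.0660)² = 0.00436;  (-1·δt/t)² = (-1×0.0800)² = 0.00640
δv/v = √(0.0108) = 0.104
v = 1.61 m/s, so δv = 0.104 × 1.61 = 0.167 m/s.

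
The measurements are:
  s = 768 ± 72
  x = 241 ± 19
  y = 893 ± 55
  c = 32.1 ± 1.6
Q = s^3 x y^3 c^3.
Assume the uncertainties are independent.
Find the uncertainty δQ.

Q is a product of powers, so relative uncertainties combine in quadrature:
  (3·δs/s)² = (3×0.0938)² = 0.0791;  (1·δx/x)² = (1×0.0788)² = 0.00622;  (3·δy/y)² = (3×0.0616)² = 0.0341;  (3·δc/c)² = (3×0.0498)² = 0.0224
δQ/Q = √(0.142) = 0.377
Q = 2.57e+24, so δQ = 0.377 × 2.57e+24 = 9.68e+23.

9.68e+23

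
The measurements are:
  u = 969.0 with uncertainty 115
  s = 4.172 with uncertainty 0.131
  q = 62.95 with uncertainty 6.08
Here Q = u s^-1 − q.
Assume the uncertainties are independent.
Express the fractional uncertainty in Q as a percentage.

17.2%

Let p = u·s^-1 = 232.3. δp/p = √((1·δu/u)² + (-1·δs/s)²) = √(0.0141 + 0.000986) = 0.123, so δp = 28.5.
Q = p − q: δQ = √(δp² + δq²) = √(813 + 37.0) = 29.2
Q = 169.3, so δQ/Q = 29.2/169.3 = 0.172.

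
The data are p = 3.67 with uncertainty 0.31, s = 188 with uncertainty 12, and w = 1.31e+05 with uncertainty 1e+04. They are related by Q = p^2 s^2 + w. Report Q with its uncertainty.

(6.07 ± 1.01) × 10^5

Let h = p^2·s^2 = 4.76e+05. δh/h = √((2·δp/p)² + (2·δs/s)²) = √(0.0285 + 0.0163) = 0.212, so δh = 1.01e+05.
Q = h + w: δQ = √(δh² + δw²) = √(1.02e+10 + 1e+08) = 1.01e+05
Q = 6.07e+05.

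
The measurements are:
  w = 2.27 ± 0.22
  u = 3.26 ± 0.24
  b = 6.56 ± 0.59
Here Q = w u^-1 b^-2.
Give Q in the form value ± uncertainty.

0.0162 ± 0.00351

Products/powers → add relative errors in quadrature, weighted by exponent:
  (1·δw/w)² = (1×0.0969)² = 0.00939;  (-1·δu/u)² = (-1×0.0736)² = 0.00542;  (-2·δb/b)² = (-2×0.0899)² = 0.0324
δQ/Q = √(0.0472) = 0.217
Q = 0.0162, so δQ = 0.217 × 0.0162 = 0.00351.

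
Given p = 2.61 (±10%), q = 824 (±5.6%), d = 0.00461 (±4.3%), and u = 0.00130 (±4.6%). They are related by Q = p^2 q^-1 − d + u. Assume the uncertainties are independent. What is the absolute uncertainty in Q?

0.00173

Let w = p^2·q^-1 = 0.00827. δw/w = √((2·δp/p)² + (-1·δq/q)²) = √(0.0400 + 0.00314) = 0.208, so δw = 0.00172.
Q = w − d + u: δQ = √(δw² + δd² + δu²) = √(2.95e-06 + 3.93e-08 + 3.58e-09) = 0.00173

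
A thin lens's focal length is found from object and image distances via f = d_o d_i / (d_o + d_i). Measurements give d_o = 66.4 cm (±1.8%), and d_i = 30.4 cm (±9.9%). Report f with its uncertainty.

20.9 ± 1.42 cm

∂f/∂d_o = (d_i/(d_o+d_i))² = 0.0986;  ∂f/∂d_i = (d_o/(d_o+d_i))² = 0.471
δf = √((∂f/∂d_o · δd_o)² + (∂f/∂d_i · δd_i)²) = √(0.0139 + 2.01) = 1.42 cm
f = 20.9 cm.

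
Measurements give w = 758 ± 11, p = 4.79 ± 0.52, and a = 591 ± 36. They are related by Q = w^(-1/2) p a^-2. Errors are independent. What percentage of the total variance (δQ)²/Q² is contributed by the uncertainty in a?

55.6%

(δQ/Q)² = (−½·δw/w)² + (1·δp/p)² + (-2·δa/a)²
  w term: (-0.5×0.0145)² = 5.26e-05
  p term: (1×0.109)² = 0.0118
  a term: (-2×0.0609)² = 0.0148
Total = 0.0267. Share from a = 0.0148/0.0267 = 0.556.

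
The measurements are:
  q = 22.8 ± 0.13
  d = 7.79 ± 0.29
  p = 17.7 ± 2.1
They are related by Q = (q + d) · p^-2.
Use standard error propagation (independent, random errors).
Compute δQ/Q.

0.238

Let u = q + d = 30.6. δu = √(δq² + δd²) = √(0.0169 + 0.0841) = 0.318, so δu/u = 0.0104.
Q is then a monomial in u, p:
δQ/Q = √((δu/u)² + (-2·δp/p)²) = √(0.000108 + 0.0563) = 0.238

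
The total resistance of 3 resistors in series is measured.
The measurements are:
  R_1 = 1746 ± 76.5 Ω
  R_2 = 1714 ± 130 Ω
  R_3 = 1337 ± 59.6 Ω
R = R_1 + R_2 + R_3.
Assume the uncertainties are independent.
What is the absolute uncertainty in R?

162 Ω

Sums and differences: (δR)² = Σ (cᵢ δxᵢ)².
  (δR_1)² = 5850;  (δR_2)² = 16900;  (δR_3)² = 3550
δR = √(26300) = 162 Ω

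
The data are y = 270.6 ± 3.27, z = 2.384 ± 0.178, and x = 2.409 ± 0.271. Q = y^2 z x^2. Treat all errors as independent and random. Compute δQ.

For a monomial Q ∝ y^2, z, x^2, fractional errors add in quadrature:
  (2·δy/y)² = (2×0.0121)² = 0.000584;  (1·δz/z)² = (1×0.0747)² = 0.00557;  (2·δx/x)² = (2×0.112)² = 0.0506
δQ/Q = √(0.0568) = 0.238
Q = 1.013e+06, so δQ = 0.238 × 1.013e+06 = 2.41e+05.

2.41e+05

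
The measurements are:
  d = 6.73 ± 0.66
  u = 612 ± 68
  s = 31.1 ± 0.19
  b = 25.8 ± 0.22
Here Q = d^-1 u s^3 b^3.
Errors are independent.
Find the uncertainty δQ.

7.12e+09

Q is a product of powers, so relative uncertainties combine in quadrature:
  (-1·δd/d)² = (-1×0.0981)² = 0.00962;  (1·δu/u)² = (1×0.111)² = 0.0123;  (3·δs/s)² = (3×0.00611)² = 0.000336;  (3·δb/b)² = (3×0.00853)² = 0.000654
δQ/Q = √(0.0230) = 0.152
Q = 4.7e+10, so δQ = 0.152 × 4.7e+10 = 7.12e+09.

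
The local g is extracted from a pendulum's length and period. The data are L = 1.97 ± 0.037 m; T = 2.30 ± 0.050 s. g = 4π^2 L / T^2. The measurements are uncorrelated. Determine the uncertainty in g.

g is a product of powers, so relative uncertainties combine in quadrature:
  (1·δL/L)² = (1×0.0188)² = 0.000353;  (-2·δT/T)² = (-2×0.0217)² = 0.00189
δg/g = √(0.00224) = 0.0474
g = 14.7 m/s^2, so δg = 0.0474 × 14.7 = 0.696 m/s^2.

0.696 m/s^2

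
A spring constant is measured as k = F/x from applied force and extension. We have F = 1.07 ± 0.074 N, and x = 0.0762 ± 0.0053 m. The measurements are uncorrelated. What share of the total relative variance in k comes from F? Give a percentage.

(δk/k)² = (1·δF/F)² + (-1·δx/x)²
  F term: (1×0.0692)² = 0.00478
  x term: (-1×0.0696)² = 0.00484
Total = 0.00962. Share from F = 0.00478/0.00962 = 0.497.

49.7%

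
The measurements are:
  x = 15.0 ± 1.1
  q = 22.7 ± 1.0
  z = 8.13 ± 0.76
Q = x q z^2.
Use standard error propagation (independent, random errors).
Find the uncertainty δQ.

4630

Relative error in a monomial: (δQ/Q)² = Σ (nᵢ · δxᵢ/xᵢ)².
  (1·δx/x)² = (1×0.0733)² = 0.00538;  (1·δq/q)² = (1×0.0441)² = 0.00194;  (2·δz/z)² = (2×0.0935)² = 0.0350
δQ/Q = √(0.0423) = 0.206
Q = 22500, so δQ = 0.206 × 22500 = 4630.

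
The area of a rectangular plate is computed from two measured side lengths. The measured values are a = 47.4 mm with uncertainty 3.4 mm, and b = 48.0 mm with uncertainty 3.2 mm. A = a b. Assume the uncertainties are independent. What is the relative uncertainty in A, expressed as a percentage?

9.79%

Each factor contributes (exponent × relative error)² to (δA/A)²:
  (1·δa/a)² = (1×0.0717)² = 0.00515;  (1·δb/b)² = (1×0.0667)² = 0.00444
δA/A = √(0.00959) = 0.0979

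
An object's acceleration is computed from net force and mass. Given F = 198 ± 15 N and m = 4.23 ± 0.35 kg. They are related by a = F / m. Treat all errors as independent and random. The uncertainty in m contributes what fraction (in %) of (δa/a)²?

54.4%

(δa/a)² = (1·δF/F)² + (-1·δm/m)²
  F term: (1×0.0758)² = 0.00574
  m term: (-1×0.0827)² = 0.00685
Total = 0.0126. Share from m = 0.00685/0.0126 = 0.544.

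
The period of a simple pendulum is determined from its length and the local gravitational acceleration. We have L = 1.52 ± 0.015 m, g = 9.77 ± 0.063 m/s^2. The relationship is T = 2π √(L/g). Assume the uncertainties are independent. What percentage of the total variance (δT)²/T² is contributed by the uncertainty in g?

(δT/T)² = (½·δL/L)² + (−½·δg/g)²
  L term: (0.5×0.00987)² = 2.43e-05
  g term: (-0.5×0.00645)² = 1.04e-05
Total = 3.47e-05. Share from g = 1.04e-05/3.47e-05 = 0.299.

29.9%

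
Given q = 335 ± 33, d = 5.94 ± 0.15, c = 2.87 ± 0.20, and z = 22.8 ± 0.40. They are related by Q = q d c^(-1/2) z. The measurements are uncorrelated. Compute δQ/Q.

0.109

Since Q is a product/quotient, work with relative uncertainties:
  (1·δq/q)² = (1×0.0985)² = 0.00970;  (1·δd/d)² = (1×0.0253)² = 0.000638;  (−½·δc/c)² = (-0.5×0.0697)² = 0.00121;  (1·δz/z)² = (1×0.0175)² = 0.000308
δQ/Q = √(0.0119) = 0.109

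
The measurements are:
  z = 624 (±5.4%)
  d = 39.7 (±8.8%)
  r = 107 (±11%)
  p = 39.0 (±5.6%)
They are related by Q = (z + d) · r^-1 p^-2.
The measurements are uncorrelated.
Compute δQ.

0.000673

Let u = z + d = 664. δu = √(δz² + δd²) = √(1140 + 12.2) = 33.9, so δu/u = 0.0510.
Q is then a monomial in u, r, p:
δQ/Q = √((δu/u)² + (-1·δr/r)² + (-2·δp/p)²) = √(0.00261 + 0.0121 + 0.0125) = 0.165
Q = 0.00408, so δQ = 0.165 × 0.00408 = 0.000673.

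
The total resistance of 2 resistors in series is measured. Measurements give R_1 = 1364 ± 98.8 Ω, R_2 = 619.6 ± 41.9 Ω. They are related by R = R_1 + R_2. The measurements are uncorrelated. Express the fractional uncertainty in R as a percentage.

Each term contributes (cᵢ δxᵢ)² to (δR)²:
  (δR_1)² = 9760;  (δR_2)² = 1760
δR = √(11500) = 107 Ω
R = 1984 Ω, so δR/R = 107/1984 = 0.0541.

5.41%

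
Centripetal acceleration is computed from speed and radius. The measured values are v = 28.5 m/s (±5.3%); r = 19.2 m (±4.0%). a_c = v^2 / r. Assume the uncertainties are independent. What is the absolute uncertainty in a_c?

4.79 m/s^2

Products/powers → add relative errors in quadrature, weighted by exponent:
  (2·δv/v)² = (2×0.0530)² = 0.0112;  (-1·δr/r)² = (-1×0.0400)² = 0.00160
δa_c/a_c = √(0.0128) = 0.113
a_c = 42.3 m/s^2, so δa_c = 0.113 × 42.3 = 4.79 m/s^2.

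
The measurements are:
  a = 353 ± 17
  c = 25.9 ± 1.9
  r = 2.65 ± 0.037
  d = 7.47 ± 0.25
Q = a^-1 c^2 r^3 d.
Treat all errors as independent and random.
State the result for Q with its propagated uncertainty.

Products/powers → add relative errors in quadrature, weighted by exponent:
  (-1·δa/a)² = (-1×0.0482)² = 0.00232;  (2·δc/c)² = (2×0.0734)² = 0.0215;  (3·δr/r)² = (3×0.0140)² = 0.00175;  (1·δd/d)² = (1×0.0335)² = 0.00112
δQ/Q = √(0.0267) = 0.163
Q = 264, so δQ = 0.163 × 264 = 43.2.

264 ± 43.2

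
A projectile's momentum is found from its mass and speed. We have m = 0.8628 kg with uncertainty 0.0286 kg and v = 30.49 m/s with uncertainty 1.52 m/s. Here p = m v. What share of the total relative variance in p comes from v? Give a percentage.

(δp/p)² = (1·δm/m)² + (1·δv/v)²
  m term: (1×0.0331)² = 0.00110
  v term: (1×0.0499)² = 0.00249
Total = 0.00358. Share from v = 0.00249/0.00358 = 0.693.

69.3%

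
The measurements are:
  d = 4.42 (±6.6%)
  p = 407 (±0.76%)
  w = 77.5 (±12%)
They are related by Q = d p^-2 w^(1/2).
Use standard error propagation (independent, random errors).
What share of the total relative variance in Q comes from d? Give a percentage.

53.2%

(δQ/Q)² = (1·δd/d)² + (-2·δp/p)² + (½·δw/w)²
  d term: (1×0.0660)² = 0.00436
  p term: (-2×0.00760)² = 0.000231
  w term: (0.5×0.120)² = 0.00360
Total = 0.00819. Share from d = 0.00436/0.00819 = 0.532.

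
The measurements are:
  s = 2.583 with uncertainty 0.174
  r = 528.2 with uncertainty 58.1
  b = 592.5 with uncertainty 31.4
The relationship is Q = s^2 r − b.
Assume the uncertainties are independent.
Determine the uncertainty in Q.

614

Let p = s^2·r = 3524. δp/p = √((2·δs/s)² + (1·δr/r)²) = √(0.0182 + 0.0121) = 0.174, so δp = 613.
Q = p − b: δQ = √(δp² + δb²) = √(3.76e+05 + 986) = 614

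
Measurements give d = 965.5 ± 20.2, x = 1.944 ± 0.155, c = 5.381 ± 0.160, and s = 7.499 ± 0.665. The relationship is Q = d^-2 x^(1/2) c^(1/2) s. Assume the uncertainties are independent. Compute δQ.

2.78e-06

For a monomial Q ∝ d^-2, x^(1/2), c^(1/2), s, fractional errors add in quadrature:
  (-2·δd/d)² = (-2×0.0209)² = 0.00175;  (½·δx/x)² = (0.5×0.0797)² = 0.00159;  (½·δc/c)² = (0.5×0.0297)² = 0.000221;  (1·δs/s)² = (1×0.0887)² = 0.00786
δQ/Q = √(0.0114) = 0.107
Q = 2.602e-05, so δQ = 0.107 × 2.602e-05 = 2.78e-06.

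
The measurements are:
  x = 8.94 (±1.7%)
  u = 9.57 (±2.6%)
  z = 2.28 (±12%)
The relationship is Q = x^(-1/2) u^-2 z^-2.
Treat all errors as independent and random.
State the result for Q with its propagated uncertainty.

0.000702 ± 0.000173

For a monomial Q ∝ x^(-1/2), u^-2, z^-2, fractional errors add in quadrature:
  (−½·δx/x)² = (-0.5×0.0170)² = 7.23e-05;  (-2·δu/u)² = (-2×0.0260)² = 0.00270;  (-2·δz/z)² = (-2×0.120)² = 0.0576
δQ/Q = √(0.0604) = 0.246
Q = 0.000702, so δQ = 0.246 × 0.000702 = 0.000173.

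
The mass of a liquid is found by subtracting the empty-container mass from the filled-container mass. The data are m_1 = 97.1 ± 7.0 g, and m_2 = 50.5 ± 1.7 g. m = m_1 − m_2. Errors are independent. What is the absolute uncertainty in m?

For a sum/difference, combine absolute errors in quadrature:
  (δm_1)² = 49.0;  (δm_2)² = 2.89
δm = √(51.9) = 7.20 g

7.20 g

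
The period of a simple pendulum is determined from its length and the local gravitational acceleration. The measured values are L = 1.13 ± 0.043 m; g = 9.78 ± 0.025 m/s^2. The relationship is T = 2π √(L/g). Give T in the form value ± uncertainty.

2.14 ± 0.0407 s

Each factor contributes (exponent × relative error)² to (δT/T)²:
  (½·δL/L)² = (0.5×0.0381)² = 0.000362;  (−½·δg/g)² = (-0.5×0.00256)² = 1.63e-06
δT/T = √(0.000364) = 0.0191
T = 2.14 s, so δT = 0.0191 × 2.14 = 0.0407 s.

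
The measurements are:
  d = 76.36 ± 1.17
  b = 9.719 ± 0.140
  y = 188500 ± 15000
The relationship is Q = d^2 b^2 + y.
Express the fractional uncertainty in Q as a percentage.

Let p = d^2·b^2 = 550800. δp/p = √((2·δd/d)² + (2·δb/b)²) = √(0.000939 + 0.000830) = 0.0421, so δp = 23200.
Q = p + y: δQ = √(δp² + δy²) = √(5.37e+08 + 2.25e+08) = 27600
Q = 739300, so δQ/Q = 27600/739300 = 0.0373.

3.73%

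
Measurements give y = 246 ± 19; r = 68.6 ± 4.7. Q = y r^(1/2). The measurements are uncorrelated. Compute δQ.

172

Q is a product of powers, so relative uncertainties combine in quadrature:
  (1·δy/y)² = (1×0.0772)² = 0.00597;  (½·δr/r)² = (0.5×0.0685)² = 0.00117
δQ/Q = √(0.00714) = 0.0845
Q = 2040, so δQ = 0.0845 × 2040 = 172.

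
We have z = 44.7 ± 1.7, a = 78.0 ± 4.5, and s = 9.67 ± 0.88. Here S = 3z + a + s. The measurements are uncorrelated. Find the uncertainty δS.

S is a linear combination, so absolute uncertainties add in quadrature:
  (3·δz)² = 26.0;  (δa)² = 20.2;  (δs)² = 0.774
δS = √(47.0) = 6.86

6.86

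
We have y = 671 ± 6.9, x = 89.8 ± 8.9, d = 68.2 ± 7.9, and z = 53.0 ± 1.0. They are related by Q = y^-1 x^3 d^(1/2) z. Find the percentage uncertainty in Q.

Relative error in a monomial: (δQ/Q)² = Σ (nᵢ · δxᵢ/xᵢ)².
  (-1·δy/y)² = (-1×0.0103)² = 0.000106;  (3·δx/x)² = (3×0.0991)² = 0.0884;  (½·δd/d)² = (0.5×0.116)² = 0.00335;  (1·δz/z)² = (1×0.0189)² = 0.000356
δQ/Q = √(0.0922) = 0.304

30.4%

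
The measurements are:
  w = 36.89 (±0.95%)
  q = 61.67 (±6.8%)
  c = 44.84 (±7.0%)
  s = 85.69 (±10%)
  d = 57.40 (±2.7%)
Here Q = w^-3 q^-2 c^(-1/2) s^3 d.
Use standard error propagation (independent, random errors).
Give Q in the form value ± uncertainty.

0.02825 ± 0.00942

Each factor contributes (exponent × relative error)² to (δQ/Q)²:
  (-3·δw/w)² = (-3×0.00950)² = 0.000812;  (-2·δq/q)² = (-2×0.0680)² = 0.0185;  (−½·δc/c)² = (-0.5×0.0700)² = 0.00123;  (3·δs/s)² = (3×0.100)² = 0.0900;  (1·δd/d)² = (1×0.0270)² = 0.000729
δQ/Q = √(0.111) = 0.334
Q = 0.02825, so δQ = 0.334 × 0.02825 = 0.00942.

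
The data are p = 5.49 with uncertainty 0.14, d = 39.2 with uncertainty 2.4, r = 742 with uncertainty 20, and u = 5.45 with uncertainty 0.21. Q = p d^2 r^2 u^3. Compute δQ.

1.34e+11

Products/powers → add relative errors in quadrature, weighted by exponent:
  (1·δp/p)² = (1×0.0255)² = 0.000650;  (2·δd/d)² = (2×0.0612)² = 0.0150;  (2·δr/r)² = (2×0.0270)² = 0.00291;  (3·δu/u)² = (3×0.0385)² = 0.0134
δQ/Q = √(0.0319) = 0.179
Q = 7.52e+11, so δQ = 0.179 × 7.52e+11 = 1.34e+11.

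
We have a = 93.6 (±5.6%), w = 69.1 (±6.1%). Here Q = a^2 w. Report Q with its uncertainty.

Products/powers → add relative errors in quadrature, weighted by exponent:
  (2·δa/a)² = (2×0.0560)² = 0.0125;  (1·δw/w)² = (1×0.0610)² = 0.00372
δQ/Q = √(0.0163) = 0.128
Q = 6.05e+05, so δQ = 0.128 × 6.05e+05 = 77200.

(6.05 ± 0.772) × 10^5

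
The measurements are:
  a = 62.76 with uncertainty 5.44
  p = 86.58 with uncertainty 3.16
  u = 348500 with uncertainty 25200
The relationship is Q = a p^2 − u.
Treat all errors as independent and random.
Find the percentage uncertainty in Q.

Let w = a·p^2 = 470500. δw/w = √((1·δa/a)² + (2·δp/p)²) = √(0.00751 + 0.00533) = 0.113, so δw = 53300.
Q = w − u: δQ = √(δw² + δu²) = √(2.84e+09 + 6.35e+08) = 59000
Q = 122000, so δQ/Q = 59000/122000 = 0.484.

48.4%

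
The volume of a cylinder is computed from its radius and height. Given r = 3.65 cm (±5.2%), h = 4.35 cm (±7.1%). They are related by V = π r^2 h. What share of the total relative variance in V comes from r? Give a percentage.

(δV/V)² = (2·δr/r)² + (1·δh/h)²
  r term: (2×0.0520)² = 0.0108
  h term: (1×0.0710)² = 0.00504
Total = 0.0159. Share from r = 0.0108/0.0159 = 0.682.

68.2%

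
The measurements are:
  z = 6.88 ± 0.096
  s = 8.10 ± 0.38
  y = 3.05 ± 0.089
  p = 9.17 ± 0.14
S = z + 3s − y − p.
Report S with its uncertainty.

S is a linear combination, so absolute uncertainties add in quadrature:
  (δz)² = 0.00922;  (3·δs)² = 1.30;  (δy)² = 0.00792;  (δp)² = 0.0196
δS = √(1.34) = 1.16
S = 19.0.

19.0 ± 1.16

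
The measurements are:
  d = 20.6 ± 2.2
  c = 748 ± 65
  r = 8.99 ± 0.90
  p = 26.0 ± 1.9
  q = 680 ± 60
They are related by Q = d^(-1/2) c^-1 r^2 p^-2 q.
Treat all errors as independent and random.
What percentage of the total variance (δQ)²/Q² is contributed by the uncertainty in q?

9.78%

(δQ/Q)² = (−½·δd/d)² + (-1·δc/c)² + (2·δr/r)² + (-2·δp/p)² + (1·δq/q)²
  d term: (-0.5×0.107)² = 0.00285
  c term: (-1×0.0869)² = 0.00755
  r term: (2×0.100)² = 0.0401
  p term: (-2×0.0731)² = 0.0214
  q term: (1×0.0882)² = 0.00779
Total = 0.0796. Share from q = 0.00779/0.0796 = 0.0978.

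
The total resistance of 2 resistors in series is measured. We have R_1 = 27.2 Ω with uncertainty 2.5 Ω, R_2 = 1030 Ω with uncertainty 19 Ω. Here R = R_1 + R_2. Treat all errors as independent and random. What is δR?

19.2 Ω

R is a linear combination, so absolute uncertainties add in quadrature:
  (δR_1)² = 6.25;  (δR_2)² = 361
δR = √(367) = 19.2 Ω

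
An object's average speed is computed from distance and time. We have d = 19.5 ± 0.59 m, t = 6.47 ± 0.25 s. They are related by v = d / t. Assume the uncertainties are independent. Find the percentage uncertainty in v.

4.91%

Each factor contributes (exponent × relative error)² to (δv/v)²:
  (1·δd/d)² = (1×0.0303)² = 0.000915;  (-1·δt/t)² = (-1×0.0386)² = 0.00149
δv/v = √(0.00241) = 0.0491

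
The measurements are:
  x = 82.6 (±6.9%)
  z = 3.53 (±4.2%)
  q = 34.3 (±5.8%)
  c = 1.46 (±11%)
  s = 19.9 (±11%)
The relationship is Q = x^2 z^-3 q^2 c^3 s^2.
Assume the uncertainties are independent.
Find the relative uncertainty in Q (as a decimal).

0.454

For a monomial Q ∝ x^2, z^-3, q^2, c^3, s^2, fractional errors add in quadrature:
  (2·δx/x)² = (2×0.0690)² = 0.0190;  (-3·δz/z)² = (-3×0.0420)² = 0.0159;  (2·δq/q)² = (2×0.0580)² = 0.0135;  (3·δc/c)² = (3×0.110)² = 0.109;  (2·δs/s)² = (2×0.110)² = 0.0484
δQ/Q = √(0.206) = 0.454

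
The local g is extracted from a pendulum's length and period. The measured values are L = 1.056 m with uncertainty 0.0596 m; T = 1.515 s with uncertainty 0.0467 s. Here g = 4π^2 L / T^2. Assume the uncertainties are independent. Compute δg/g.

0.0836

For a monomial g ∝ L, T^-2, fractional errors add in quadrature:
  (1·δL/L)² = (1×0.0564)² = 0.00319;  (-2·δT/T)² = (-2×0.0308)² = 0.00380
δg/g = √(0.00699) = 0.0836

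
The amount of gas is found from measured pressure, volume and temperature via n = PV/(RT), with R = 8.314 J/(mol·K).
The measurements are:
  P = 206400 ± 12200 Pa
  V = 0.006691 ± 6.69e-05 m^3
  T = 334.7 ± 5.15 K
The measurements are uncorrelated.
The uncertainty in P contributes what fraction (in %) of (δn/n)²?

(δn/n)² = (1·δP/P)² + (1·δV/V)² + (-1·δT/T)²
  P term: (1×0.0591)² = 0.00349
  V term: (1×0.01000)² = 0.0001
  T term: (-1×0.0154)² = 0.000237
Total = 0.00383. Share from P = 0.00349/0.00383 = 0.912.

91.2%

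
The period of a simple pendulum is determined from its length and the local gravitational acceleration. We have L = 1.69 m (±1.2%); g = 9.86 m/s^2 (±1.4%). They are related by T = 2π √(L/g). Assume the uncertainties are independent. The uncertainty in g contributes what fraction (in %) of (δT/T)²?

57.6%

(δT/T)² = (½·δL/L)² + (−½·δg/g)²
  L term: (0.5×0.0120)² = 3.6e-05
  g term: (-0.5×0.0140)² = 4.9e-05
Total = 8.5e-05. Share from g = 4.9e-05/8.5e-05 = 0.576.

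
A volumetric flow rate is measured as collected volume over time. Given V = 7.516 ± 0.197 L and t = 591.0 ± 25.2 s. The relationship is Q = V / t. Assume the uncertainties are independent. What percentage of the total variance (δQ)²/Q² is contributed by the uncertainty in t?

(δQ/Q)² = (1·δV/V)² + (-1·δt/t)²
  V term: (1×0.0262)² = 0.000687
  t term: (-1×0.0426)² = 0.00182
Total = 0.00251. Share from t = 0.00182/0.00251 = 0.726.

72.6%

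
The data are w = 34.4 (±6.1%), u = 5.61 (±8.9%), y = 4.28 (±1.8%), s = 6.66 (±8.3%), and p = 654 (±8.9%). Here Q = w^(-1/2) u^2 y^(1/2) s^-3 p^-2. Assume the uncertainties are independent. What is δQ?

Since Q is a product/quotient, work with relative uncertainties:
  (−½·δw/w)² = (-0.5×0.0610)² = 0.000930;  (2·δu/u)² = (2×0.0890)² = 0.0317;  (½·δy/y)² = (0.5×0.0180)² = 8.1e-05;  (-3·δs/s)² = (-3×0.0830)² = 0.0620;  (-2·δp/p)² = (-2×0.0890)² = 0.0317
δQ/Q = √(0.126) = 0.355
Q = 8.79e-08, so δQ = 0.355 × 8.79e-08 = 3.12e-08.

3.12e-08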